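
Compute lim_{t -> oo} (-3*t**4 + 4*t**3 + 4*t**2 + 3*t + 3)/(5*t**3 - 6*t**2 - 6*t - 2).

-∞

The numerator has higher degree (4 > 3); the quotient behaves like (-3/(5))·t^1 for large |t|.
As t → +∞ this diverges to -∞.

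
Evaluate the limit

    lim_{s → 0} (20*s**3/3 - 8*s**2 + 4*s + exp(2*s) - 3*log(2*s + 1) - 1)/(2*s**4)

19/3

Substitution gives 0/0; apply L'Hôpital's rule 4 times.
After differentiating numerator and denominator 4 times the quotient is (16*e^(2*s) + 288/(2*s + 1)^4)/(48); at s = 0 this is 19/3.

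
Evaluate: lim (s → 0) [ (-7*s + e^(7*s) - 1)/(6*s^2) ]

49/12

Direct substitution gives 0/0.
Apply L'Hôpital: lim (7*e^(7*s) - 7)/(12*s), still 0/0.
After 2 applications of L'Hôpital's rule the quotient is (49*e^(7*s))/(12); substituting s = 0 gives 49/12.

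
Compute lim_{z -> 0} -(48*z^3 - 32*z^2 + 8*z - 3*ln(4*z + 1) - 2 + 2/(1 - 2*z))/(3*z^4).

Substitution gives 0/0; apply L'Hôpital's rule 4 times.
After differentiating numerator and denominator 4 times the quotient is (4608/(4*z + 1)^4 - 768/(2*z - 1)^5)/(-72); at z = 0 this is -224/3.

-224/3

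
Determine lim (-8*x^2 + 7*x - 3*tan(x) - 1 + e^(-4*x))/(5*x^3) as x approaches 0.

-7/3

Substitution gives 0/0; apply L'Hôpital's rule 3 times.
After differentiating numerator and denominator 3 times the quotient is (12/cos(x)^2 - 18/cos(x)^4 - 64*e^(-4*x))/(30); at x = 0 this is -7/3.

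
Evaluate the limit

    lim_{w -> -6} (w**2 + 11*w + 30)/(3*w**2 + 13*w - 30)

Direct substitution gives 0/0, so factor. Both numerator and denominator have (w + 6) as a factor.
After cancelling, the expression reduces to (w + 5)/(3*w - 5).
Substituting w = -6 gives 1/23.

1/23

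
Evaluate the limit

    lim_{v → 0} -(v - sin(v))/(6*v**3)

Direct substitution gives 0/0.
Apply L'Hôpital: lim (1 - cos(v))/(-18*v^2), still 0/0.
Apply L'Hôpital: lim (sin(v))/(-36*v), still 0/0.
After 3 applications of L'Hôpital's rule the quotient is (cos(v))/(-36); substituting v = 0 gives -1/36.

-1/36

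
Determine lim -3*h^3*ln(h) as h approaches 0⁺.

This is a 0·(−∞) form. Rewrite as -3·ln(h) / h^(−3) and apply L'Hôpital:
the derivative quotient is -3·(1/h) / (−3·h^(−4)) = (3/3)·h^3 → 0.

0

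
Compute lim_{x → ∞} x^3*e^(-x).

Write as x^3/e^{1x}, an ∞/∞ form.
Exponential growth dominates any polynomial, so repeated L'Hôpital (or the standard result) gives 0.

0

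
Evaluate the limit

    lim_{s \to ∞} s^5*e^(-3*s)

0

Write as s^5/e^{3s}, an ∞/∞ form.
Exponential growth dominates any polynomial, so repeated L'Hôpital (or the standard result) gives 0.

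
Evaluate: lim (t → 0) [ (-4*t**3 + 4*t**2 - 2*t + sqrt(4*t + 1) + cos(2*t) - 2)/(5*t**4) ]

Substitution gives 0/0 (the numerator vanishes to order 4).
Expand each term to order t^4: the coefficient of t^4 in √(1 + 4t) is -10 and in cos(2t) is 2/3.
Lower-order terms cancel with the polynomial part, so the numerator is (-28/3)·t^4 + o(t^4), and the limit is (-28/3)/(5) = -28/15.

-28/15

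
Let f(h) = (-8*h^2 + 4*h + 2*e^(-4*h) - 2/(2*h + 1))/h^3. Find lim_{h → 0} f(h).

Substitution gives 0/0; apply L'Hôpital's rule 3 times.
After differentiating numerator and denominator 3 times the quotient is (-128*e^(-4*h) + 96/(2*h + 1)^4)/(6); at h = 0 this is -16/3.

-16/3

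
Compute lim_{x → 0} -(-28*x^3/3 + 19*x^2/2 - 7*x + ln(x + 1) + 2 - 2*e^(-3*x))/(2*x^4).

Substitution gives 0/0 (the numerator vanishes to order 4).
Expand each term to order x^4: the coefficient of x^4 in ln(1 + x) is -1/4 and in -2·e^(-3x) is -27/4.
Lower-order terms cancel with the polynomial part, so the numerator is (-7)·x^4 + o(x^4), and the limit is (-7)/(-2) = 7/2.

7/2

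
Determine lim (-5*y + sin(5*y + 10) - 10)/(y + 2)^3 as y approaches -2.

-125/6

Direct substitution gives 0/0.
Apply L'Hôpital: lim (5*cos(5*y + 10) - 5)/(3*(y + 2)^2), still 0/0.
Apply L'Hôpital: lim (-25*sin(5*y + 10))/(6*y + 12), still 0/0.
After 3 applications of L'Hôpital's rule the quotient is (-125*cos(5*y + 10))/(6); substituting y = -2 gives -125/6.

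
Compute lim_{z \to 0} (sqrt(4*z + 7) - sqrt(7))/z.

2*√(7)/7

A 0/0 form; rationalise with √(7 + 4z) + √7. This collapses the numerator to 4z, leaving 4/(√(7 + 4z) + √7) → 4/(2√7) = 2*√(7)/7.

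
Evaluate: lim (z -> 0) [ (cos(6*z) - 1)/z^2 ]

-18

Direct substitution gives 0/0.
Apply L'Hôpital: lim (-6*sin(6*z))/(2*z), still 0/0.
After 2 applications of L'Hôpital's rule the quotient is (-36*cos(6*z))/(2); substituting z = 0 gives -18.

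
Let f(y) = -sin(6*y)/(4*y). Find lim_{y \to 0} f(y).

Substitution gives 0/0.
Write it as (6/(-4))·sin(6y)/(6y); since sin(u)/u → 1, the limit is -3/2.

-3/2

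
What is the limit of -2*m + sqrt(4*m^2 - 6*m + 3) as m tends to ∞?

-3/2

An ∞ − ∞ form. Rationalising with the conjugate, the difference becomes (-6m + 3) / (√(4*m^2 - 6*m + 3) + 2m).
For large m the denominator behaves like 2·2m, so the quotient tends to -6/4 = -3/2.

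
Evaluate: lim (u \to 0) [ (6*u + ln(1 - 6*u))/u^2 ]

-18

Direct substitution gives 0/0.
Apply L'Hôpital: lim (6 - 6/(1 - 6*u))/(2*u), still 0/0.
After 2 applications of L'Hôpital's rule the quotient is (-36/(1 - 6*u)^2)/(2); substituting u = 0 gives -18.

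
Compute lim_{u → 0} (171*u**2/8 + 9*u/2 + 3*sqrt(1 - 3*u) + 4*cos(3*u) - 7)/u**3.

-81/16

Substitution gives 0/0; apply L'Hôpital's rule 3 times.
After differentiating numerator and denominator 3 times the quotient is (108*sin(3*u) - 243/(8*(1 - 3*u)^(5/2)))/(6); at u = 0 this is -81/16.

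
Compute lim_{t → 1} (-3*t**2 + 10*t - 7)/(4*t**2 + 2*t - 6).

Direct substitution gives 0/0, so factor. Both numerator and denominator have (t - 1) as a factor.
After cancelling, the expression reduces to (7 - 3*t)/(4*t + 6).
Substituting t = 1 gives 2/5.

2/5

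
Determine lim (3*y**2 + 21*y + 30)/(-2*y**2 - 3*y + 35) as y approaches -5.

At y = -5 both the top and bottom vanish — a removable singularity. Factoring out (y + 5) from each leaves (3*y + 6)/(7 - 2*y), which at y = -5 equals -9/17.

-9/17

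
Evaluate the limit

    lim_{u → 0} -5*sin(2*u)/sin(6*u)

-5/3

Substitution gives 0/0.
Divide numerator and denominator by u: sin(2u)/u → 2 and sin(6u)/u → 6, so the limit is -5·2/6 = -5/3.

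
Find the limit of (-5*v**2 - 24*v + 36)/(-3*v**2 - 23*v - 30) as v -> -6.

At v = -6 both the top and bottom vanish — a removable singularity. Factoring out (v + 6) from each leaves (6 - 5*v)/(-3*v - 5), which at v = -6 equals 36/13.

36/13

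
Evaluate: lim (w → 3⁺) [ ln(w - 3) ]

-∞

As w → 3⁺, w - 3 → 0⁺ and ln(w - 3) → −∞.
Multiplying by 1 gives -∞.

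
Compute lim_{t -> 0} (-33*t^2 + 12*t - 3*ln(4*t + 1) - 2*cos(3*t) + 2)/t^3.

-64

Substitution gives 0/0 (the numerator vanishes to order 3).
Expand each term to order t^3: the coefficient of t^3 in -2·cos(3t) is 0 and in -3·ln(1 + 4t) is -64.
Lower-order terms cancel with the polynomial part, so the numerator is (-64)·t^3 + o(t^3), and the limit is (-64)/(1) = -64.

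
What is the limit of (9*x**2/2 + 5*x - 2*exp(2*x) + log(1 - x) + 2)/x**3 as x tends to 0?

Substitution gives 0/0 (the numerator vanishes to order 3).
Expand each term to order x^3: the coefficient of x^3 in ln(1 - x) is -1/3 and in -2·e^(2x) is -8/3.
Lower-order terms cancel with the polynomial part, so the numerator is (-3)·x^3 + o(x^3), and the limit is (-3)/(1) = -3.

-3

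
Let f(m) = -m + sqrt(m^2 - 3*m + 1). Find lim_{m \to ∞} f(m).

This has the form ∞ − ∞. Multiply and divide by the conjugate √(m^2 - 3*m + 1) + m.
That gives (-3m + 1) / (√(m^2 - 3*m + 1) + m).
Divide numerator and denominator by m: the limit is -3/(2·1) = -3/2.

-3/2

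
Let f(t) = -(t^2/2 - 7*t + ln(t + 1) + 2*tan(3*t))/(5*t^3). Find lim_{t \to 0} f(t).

-11/3

Substitution gives 0/0; apply L'Hôpital's rule 3 times.
After differentiating numerator and denominator 3 times the quotient is (2*(54*(t + 1)^3*(3*tan(3*t)^2 + 1)/cos(3*t)^2 + 1)/(t + 1)^3)/(-30); at t = 0 this is -11/3.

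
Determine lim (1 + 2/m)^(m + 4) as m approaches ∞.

e^(2)

Write it as [(1 + 2/m)^m]^(1) · (1 + 2/m)^(4). The bracketed term tends to e^(2) and the second factor to 1, so the limit is e^(2).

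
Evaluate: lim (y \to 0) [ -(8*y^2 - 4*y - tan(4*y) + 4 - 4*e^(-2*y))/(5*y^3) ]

16/5

Substitution gives 0/0 (the numerator vanishes to order 3).
Expand each term to order y^3: the coefficient of y^3 in -4·e^(-2y) is 16/3 and in −tan(4y) is -64/3.
Lower-order terms cancel with the polynomial part, so the numerator is (-16)·y^3 + o(y^3), and the limit is (-16)/(-5) = 16/5.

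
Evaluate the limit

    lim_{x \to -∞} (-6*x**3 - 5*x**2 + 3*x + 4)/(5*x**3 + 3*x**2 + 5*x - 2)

Numerator and denominator both have degree 3.
Dividing every term by x^3, all lower-order terms vanish and the limit is the ratio of leading coefficients, -6/(5) = -6/5.

-6/5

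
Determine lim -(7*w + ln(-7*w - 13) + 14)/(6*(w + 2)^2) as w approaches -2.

Direct substitution gives 0/0.
Apply L'Hôpital: lim (7 - 7/(-7*w - 13))/(-12*w - 24), still 0/0.
After 2 applications of L'Hôpital's rule the quotient is (-49/(-7*w - 13)^2)/(-12); substituting w = -2 gives 49/12.

49/12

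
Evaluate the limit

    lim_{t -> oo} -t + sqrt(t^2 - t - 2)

-1/2

This has the form ∞ − ∞. Multiply and divide by the conjugate √(t^2 - t - 2) + t.
That gives (-t - 2) / (√(t^2 - t - 2) + t).
Divide numerator and denominator by t: the limit is -1/(2·1) = -1/2.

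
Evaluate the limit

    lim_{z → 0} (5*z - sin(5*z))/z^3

Direct substitution gives 0/0.
Apply L'Hôpital: lim (5 - 5*cos(5*z))/(3*z^2), still 0/0.
Apply L'Hôpital: lim (25*sin(5*z))/(6*z), still 0/0.
After 3 applications of L'Hôpital's rule the quotient is (125*cos(5*z))/(6); substituting z = 0 gives 125/6.

125/6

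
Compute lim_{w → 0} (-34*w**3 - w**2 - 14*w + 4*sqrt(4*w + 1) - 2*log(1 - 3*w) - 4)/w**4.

1/2

Substitution gives 0/0; apply L'Hôpital's rule 4 times.
After differentiating numerator and denominator 4 times the quotient is (-960/(4*w + 1)^(7/2) + 972/(3*w - 1)^4)/(24); at w = 0 this is 1/2.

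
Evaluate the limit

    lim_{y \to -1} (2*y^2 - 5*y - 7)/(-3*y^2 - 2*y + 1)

At y = -1 both the top and bottom vanish — a removable singularity. Factoring out (y + 1) from each leaves (2*y - 7)/(1 - 3*y), which at y = -1 equals -9/4.

-9/4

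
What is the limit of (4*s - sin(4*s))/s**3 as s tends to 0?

Direct substitution gives 0/0.
Apply L'Hôpital: lim (4 - 4*cos(4*s))/(3*s^2), still 0/0.
Apply L'Hôpital: lim (16*sin(4*s))/(6*s), still 0/0.
After 3 applications of L'Hôpital's rule the quotient is (64*cos(4*s))/(6); substituting s = 0 gives 32/3.

32/3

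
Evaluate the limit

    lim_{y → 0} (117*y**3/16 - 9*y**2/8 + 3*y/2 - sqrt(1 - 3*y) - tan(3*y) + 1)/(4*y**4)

Substitution gives 0/0; apply L'Hôpital's rule 4 times.
After differentiating numerator and denominator 4 times the quotient is (648*tan(3*y)/cos(3*y)^2 - 1944*tan(3*y)/cos(3*y)^4 + 1215/(16*(1 - 3*y)^(7/2)))/(96); at y = 0 this is 405/512.

405/512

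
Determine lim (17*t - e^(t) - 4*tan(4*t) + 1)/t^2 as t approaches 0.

Substitution gives 0/0 (the numerator vanishes to order 2).
Expand each term to order t^2: the coefficient of t^2 in −e^(t) is -1/2 and in -4·tan(4t) is 0.
Lower-order terms cancel with the polynomial part, so the numerator is (-1/2)·t^2 + o(t^2), and the limit is (-1/2)/(1) = -1/2.

-1/2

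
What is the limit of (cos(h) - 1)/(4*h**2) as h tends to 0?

Direct substitution gives 0/0.
Apply L'Hôpital: lim (-sin(h))/(8*h), still 0/0.
After 2 applications of L'Hôpital's rule the quotient is (-cos(h))/(8); substituting h = 0 gives -1/8.

-1/8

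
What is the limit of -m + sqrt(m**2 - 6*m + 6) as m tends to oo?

-3

This has the form ∞ − ∞. Multiply and divide by the conjugate √(m^2 - 6*m + 6) + m.
That gives (-6m + 6) / (√(m^2 - 6*m + 6) + m).
Divide numerator and denominator by m: the limit is -6/(2·1) = -3.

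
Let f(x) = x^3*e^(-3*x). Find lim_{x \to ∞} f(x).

Write as x^3/e^{3x}, an ∞/∞ form.
Exponential growth dominates any polynomial, so repeated L'Hôpital (or the standard result) gives 0.

0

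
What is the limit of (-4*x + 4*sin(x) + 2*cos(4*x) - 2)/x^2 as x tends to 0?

Substitution gives 0/0; apply L'Hôpital's rule 2 times.
After differentiating numerator and denominator 2 times the quotient is (-4*sin(x) - 32*cos(4*x))/(2); at x = 0 this is -16.

-16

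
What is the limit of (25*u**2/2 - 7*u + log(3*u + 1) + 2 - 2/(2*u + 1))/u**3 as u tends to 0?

Substitution gives 0/0 (the numerator vanishes to order 3).
Expand each term to order u^3: the coefficient of u^3 in ln(1 + 3u) is 9 and in -2·1/(1 + 2u) is 16.
Lower-order terms cancel with the polynomial part, so the numerator is (25)·u^3 + o(u^3), and the limit is (25)/(1) = 25.

25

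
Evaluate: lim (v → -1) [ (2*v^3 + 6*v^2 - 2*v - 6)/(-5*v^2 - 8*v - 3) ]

-4

Since v = -1 makes numerator and denominator zero, (v + 1) divides both.
Cancelling it gives (2*v^2 + 4*v - 6)/(-5*v - 3); now plug in v = -1 to get -4.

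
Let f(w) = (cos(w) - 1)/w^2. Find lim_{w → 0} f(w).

-1/2

Direct substitution gives 0/0.
Apply L'Hôpital: lim (-sin(w))/(2*w), still 0/0.
After 2 applications of L'Hôpital's rule the quotient is (-cos(w))/(2); substituting w = 0 gives -1/2.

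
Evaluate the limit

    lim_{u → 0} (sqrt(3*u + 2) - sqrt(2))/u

3*√(2)/4

Substitution gives 0/0. Multiply numerator and denominator by the conjugate √(2 + 3u) + √2.
The numerator becomes (2 + 3u) − 2 = 3u, so the expression simplifies to 3/(√(2 + 3u) + √2).
Letting u → 0 gives 3/(2√2) = 3*√(2)/4.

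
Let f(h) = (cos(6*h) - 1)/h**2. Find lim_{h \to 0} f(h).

-18

Direct substitution gives 0/0.
Apply L'Hôpital: lim (-6*sin(6*h))/(2*h), still 0/0.
After 2 applications of L'Hôpital's rule the quotient is (-36*cos(6*h))/(2); substituting h = 0 gives -18.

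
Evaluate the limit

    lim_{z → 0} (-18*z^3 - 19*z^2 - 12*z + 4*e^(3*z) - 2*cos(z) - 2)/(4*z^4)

Substitution gives 0/0; apply L'Hôpital's rule 4 times.
After differentiating numerator and denominator 4 times the quotient is (324*e^(3*z) - 2*cos(z))/(96); at z = 0 this is 161/48.

161/48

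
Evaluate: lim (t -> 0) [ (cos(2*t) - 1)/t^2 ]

-2

Direct substitution gives 0/0.
Apply L'Hôpital: lim (-2*sin(2*t))/(2*t), still 0/0.
After 2 applications of L'Hôpital's rule the quotient is (-4*cos(2*t))/(2); substituting t = 0 gives -2.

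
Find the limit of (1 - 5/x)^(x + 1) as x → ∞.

Let L be the limit and take ln: ln L = lim (x + 1)·ln(1 - 5/x) = lim (x + 1)·(-5/x + O(1/x²)) = -5.
Hence L = e^(-5).

e^(-5)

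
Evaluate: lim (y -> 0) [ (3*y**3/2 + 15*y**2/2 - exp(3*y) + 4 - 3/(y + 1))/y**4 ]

Substitution gives 0/0; apply L'Hôpital's rule 4 times.
After differentiating numerator and denominator 4 times the quotient is (-81*e^(3*y) - 72/(y + 1)^5)/(24); at y = 0 this is -51/8.

-51/8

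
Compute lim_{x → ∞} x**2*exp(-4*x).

Write as x^2/e^{4x}, an ∞/∞ form.
Exponential growth dominates any polynomial, so repeated L'Hôpital (or the standard result) gives 0.

0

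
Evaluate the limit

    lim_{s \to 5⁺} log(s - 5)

As s → 5⁺, s - 5 → 0⁺ and ln(s - 5) → −∞.
Multiplying by 1 gives -∞.

-∞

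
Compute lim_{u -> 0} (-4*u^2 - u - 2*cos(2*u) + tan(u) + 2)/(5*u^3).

1/15

Substitution gives 0/0 (the numerator vanishes to order 3).
Expand each term to order u^3: the coefficient of u^3 in -2·cos(2u) is 0 and in tan(u) is 1/3.
Lower-order terms cancel with the polynomial part, so the numerator is (1/3)·u^3 + o(u^3), and the limit is (1/3)/(5) = 1/15.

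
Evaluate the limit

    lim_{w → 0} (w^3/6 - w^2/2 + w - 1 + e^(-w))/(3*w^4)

Direct substitution gives 0/0.
Apply L'Hôpital: lim (w^2/2 - w + 1 - e^(-w))/(12*w^3), still 0/0.
Apply L'Hôpital: lim (w - 1 + e^(-w))/(36*w^2), still 0/0.
Apply L'Hôpital: lim (1 - e^(-w))/(72*w), still 0/0.
After 4 applications of L'Hôpital's rule the quotient is (e^(-w))/(72); substituting w = 0 gives 1/72.

1/72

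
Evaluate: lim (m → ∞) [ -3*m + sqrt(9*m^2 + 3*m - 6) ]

This has the form ∞ − ∞. Multiply and divide by the conjugate √(9*m^2 + 3*m - 6) + 3m.
That gives (3m - 6) / (√(9*m^2 + 3*m - 6) + 3m).
Divide numerator and denominator by m: the limit is 3/(2·3) = 1/2.

1/2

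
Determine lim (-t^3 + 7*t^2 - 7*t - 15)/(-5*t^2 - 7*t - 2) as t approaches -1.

At t = -1 both the top and bottom vanish — a removable singularity. Factoring out (t + 1) from each leaves (-t^2 + 8*t - 15)/(-5*t - 2), which at t = -1 equals -8.

-8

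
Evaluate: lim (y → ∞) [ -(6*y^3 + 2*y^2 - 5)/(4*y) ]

-∞

The numerator has higher degree (3 > 1); the quotient behaves like (6/(-4))·y^2 for large |y|.
As y → +∞ this diverges to -∞.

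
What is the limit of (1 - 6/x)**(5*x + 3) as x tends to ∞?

The base → 1 and the exponent → ∞: a 1^∞ form.
Take logarithms: (5x + 3)·ln(1 - 6/x). Since ln(1+u) ~ u for small u, this behaves like (5x)·(-6/x) → -30.
So the limit is e^(-30).

e^(-30)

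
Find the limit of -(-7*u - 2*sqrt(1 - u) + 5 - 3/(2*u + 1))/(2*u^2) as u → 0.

Substitution gives 0/0 (the numerator vanishes to order 2).
Expand each term to order u^2: the coefficient of u^2 in -2·√(1 - u) is 1/4 and in -3·1/(1 + 2u) is -12.
Lower-order terms cancel with the polynomial part, so the numerator is (-47/4)·u^2 + o(u^2), and the limit is (-47/4)/(-2) = 47/8.

47/8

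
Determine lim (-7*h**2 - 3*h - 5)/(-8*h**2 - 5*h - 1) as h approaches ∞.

7/8

Numerator and denominator both have degree 2.
Dividing every term by h^2, all lower-order terms vanish and the limit is the ratio of leading coefficients, -7/(-8) = 7/8.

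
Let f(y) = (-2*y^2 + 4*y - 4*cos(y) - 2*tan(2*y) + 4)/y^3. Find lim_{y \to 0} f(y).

Substitution gives 0/0 (the numerator vanishes to order 3).
Expand each term to order y^3: the coefficient of y^3 in -2·tan(2y) is -16/3 and in -4·cos(y) is 0.
Lower-order terms cancel with the polynomial part, so the numerator is (-16/3)·y^3 + o(y^3), and the limit is (-16/3)/(1) = -16/3.

-16/3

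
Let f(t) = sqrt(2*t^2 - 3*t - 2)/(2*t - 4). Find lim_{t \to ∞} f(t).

√(2)/2

For large |t|, √(2*t^2 - 3*t - 2) ≈ √2·|t| and the denominator ≈ 2t.
Since t → +∞, |t| = t, giving √2/(2) = √(2)/2.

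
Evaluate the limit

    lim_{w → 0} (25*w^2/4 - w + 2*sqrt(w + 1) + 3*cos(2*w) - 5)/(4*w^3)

1/32

Substitution gives 0/0; apply L'Hôpital's rule 3 times.
After differentiating numerator and denominator 3 times the quotient is (24*sin(2*w) + 3/(4*(w + 1)^(5/2)))/(24); at w = 0 this is 1/32.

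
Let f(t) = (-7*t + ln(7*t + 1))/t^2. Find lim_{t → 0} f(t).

Direct substitution gives 0/0.
Apply L'Hôpital: lim (-7 + 7/(7*t + 1))/(2*t), still 0/0.
After 2 applications of L'Hôpital's rule the quotient is (-49/(7*t + 1)^2)/(2); substituting t = 0 gives -49/2.

-49/2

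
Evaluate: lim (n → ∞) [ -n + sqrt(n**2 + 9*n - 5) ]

9/2

This has the form ∞ − ∞. Multiply and divide by the conjugate √(n^2 + 9*n - 5) + n.
That gives (9n - 5) / (√(n^2 + 9*n - 5) + n).
Divide numerator and denominator by n: the limit is 9/(2·1) = 9/2.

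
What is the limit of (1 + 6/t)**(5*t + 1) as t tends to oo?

e^(30)

The base → 1 and the exponent → ∞: a 1^∞ form.
Take logarithms: (5t + 1)·ln(1 + 6/t). Since ln(1+u) ~ u for small u, this behaves like (5t)·(6/t) → 30.
So the limit is e^(30).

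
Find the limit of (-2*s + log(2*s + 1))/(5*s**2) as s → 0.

Direct substitution gives 0/0.
Apply L'Hôpital: lim (-2 + 2/(2*s + 1))/(10*s), still 0/0.
After 2 applications of L'Hôpital's rule the quotient is (-4/(2*s + 1)^2)/(10); substituting s = 0 gives -2/5.

-2/5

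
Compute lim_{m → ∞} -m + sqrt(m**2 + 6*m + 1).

An ∞ − ∞ form. Rationalising with the conjugate, the difference becomes (6m + 1) / (√(m^2 + 6*m + 1) + m).
For large m the denominator behaves like 2·m, so the quotient tends to 6/2 = 3.

3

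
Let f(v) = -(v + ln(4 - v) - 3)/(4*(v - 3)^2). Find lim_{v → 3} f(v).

Direct substitution gives 0/0.
Apply L'Hôpital: lim (1 - 1/(4 - v))/(24 - 8*v), still 0/0.
After 2 applications of L'Hôpital's rule the quotient is (-1/(4 - v)^2)/(-8); substituting v = 3 gives 1/8.

1/8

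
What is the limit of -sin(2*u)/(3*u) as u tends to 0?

-2/3

Substitution gives 0/0.
Write it as (2/(-3))·sin(2u)/(2u); since sin(θ)/θ → 1, the limit is -2/3.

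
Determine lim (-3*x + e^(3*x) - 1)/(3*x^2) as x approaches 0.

Direct substitution gives 0/0.
Apply L'Hôpital: lim (3*e^(3*x) - 3)/(6*x), still 0/0.
After 2 applications of L'Hôpital's rule the quotient is (9*e^(3*x))/(6); substituting x = 0 gives 3/2.

3/2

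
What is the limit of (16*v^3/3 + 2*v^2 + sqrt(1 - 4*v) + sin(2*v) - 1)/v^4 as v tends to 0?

-10

Substitution gives 0/0; apply L'Hôpital's rule 4 times.
After differentiating numerator and denominator 4 times the quotient is (16*sin(2*v) - 240/(1 - 4*v)^(7/2))/(24); at v = 0 this is -10.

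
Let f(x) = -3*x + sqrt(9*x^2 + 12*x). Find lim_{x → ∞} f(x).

2

An ∞ − ∞ form. Rationalising with the conjugate, the difference becomes (12x) / (√(9*x^2 + 12*x) + 3x).
For large x the denominator behaves like 2·3x, so the quotient tends to 12/6 = 2.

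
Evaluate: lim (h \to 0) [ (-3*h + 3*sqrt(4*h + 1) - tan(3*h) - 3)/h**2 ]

-6

Substitution gives 0/0 (the numerator vanishes to order 2).
Expand each term to order h^2: the coefficient of h^2 in −tan(3h) is 0 and in 3·√(1 + 4h) is -6.
Lower-order terms cancel with the polynomial part, so the numerator is (-6)·h^2 + o(h^2), and the limit is (-6)/(1) = -6.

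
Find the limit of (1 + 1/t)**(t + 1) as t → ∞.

e

The base → 1 and the exponent → ∞: a 1^∞ form.
Take logarithms: (t + 1)·ln(1 + 1/t). Since ln(1+u) ~ u for small u, this behaves like (t)·(1/t) → 1.
So the limit is e^(1).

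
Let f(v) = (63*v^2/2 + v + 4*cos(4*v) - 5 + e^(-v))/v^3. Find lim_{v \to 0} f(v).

Substitution gives 0/0 (the numerator vanishes to order 3).
Expand each term to order v^3: the coefficient of v^3 in e^(-v) is -1/6 and in 4·cos(4v) is 0.
Lower-order terms cancel with the polynomial part, so the numerator is (-1/6)·v^3 + o(v^3), and the limit is (-1/6)/(1) = -1/6.

-1/6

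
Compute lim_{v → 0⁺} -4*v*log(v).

This is a 0·(−∞) form. Rewrite as -4·ln(v) / v^(−1) and apply L'Hôpital:
the derivative quotient is -4·(1/v) / (−1·v^(−2)) = (4/1)·v^1 → 0.

0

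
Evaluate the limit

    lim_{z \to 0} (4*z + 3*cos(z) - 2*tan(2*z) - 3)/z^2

-3/2

Substitution gives 0/0 (the numerator vanishes to order 2).
Expand each term to order z^2: the coefficient of z^2 in 3·cos(z) is -3/2 and in -2·tan(2z) is 0.
Lower-order terms cancel with the polynomial part, so the numerator is (-3/2)·z^2 + o(z^2), and the limit is (-3/2)/(1) = -3/2.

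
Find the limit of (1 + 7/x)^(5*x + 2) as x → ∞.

e^(35)

Write it as [(1 + 7/x)^x]^(5) · (1 + 7/x)^(2). The bracketed term tends to e^(7) and the second factor to 1, so the limit is e^(35).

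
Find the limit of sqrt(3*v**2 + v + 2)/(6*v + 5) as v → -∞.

For large |v|, √(3*v^2 + v + 2) ≈ √3·|v| and the denominator ≈ 6v.
Since v → −∞, |v| = −v, giving −√3/(6) = -√(3)/6.

-√(3)/6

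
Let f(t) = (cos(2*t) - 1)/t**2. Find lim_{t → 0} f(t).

-2

Direct substitution gives 0/0.
Apply L'Hôpital: lim (-2*sin(2*t))/(2*t), still 0/0.
After 2 applications of L'Hôpital's rule the quotient is (-4*cos(2*t))/(2); substituting t = 0 gives -2.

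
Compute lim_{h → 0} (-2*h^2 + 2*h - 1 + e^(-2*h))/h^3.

Direct substitution gives 0/0.
Apply L'Hôpital: lim (-4*h + 2 - 2*e^(-2*h))/(3*h^2), still 0/0.
Apply L'Hôpital: lim (-4 + 4*e^(-2*h))/(6*h), still 0/0.
After 3 applications of L'Hôpital's rule the quotient is (-8*e^(-2*h))/(6); substituting h = 0 gives -4/3.

-4/3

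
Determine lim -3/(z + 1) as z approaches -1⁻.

∞

As z → -1⁻, (z + 1) → 0⁻, so (z + 1)^1 → 0⁻ and -3/(z + 1)^1 → ∞.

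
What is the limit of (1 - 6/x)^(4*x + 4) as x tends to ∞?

e^(-24)

Write it as [(1 - 6/x)^x]^(4) · (1 - 6/x)^(4). The bracketed term tends to e^(-6) and the second factor to 1, so the limit is e^(-24).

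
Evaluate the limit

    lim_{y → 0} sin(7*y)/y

Substitution gives 0/0.
Write it as (7)·sin(7y)/(7y); since sin(u)/u → 1, the limit is 7.

7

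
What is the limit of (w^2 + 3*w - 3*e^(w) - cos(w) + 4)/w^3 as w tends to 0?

-1/2

Substitution gives 0/0; apply L'Hôpital's rule 3 times.
After differentiating numerator and denominator 3 times the quotient is (-3*e^(w) - sin(w))/(6); at w = 0 this is -1/2.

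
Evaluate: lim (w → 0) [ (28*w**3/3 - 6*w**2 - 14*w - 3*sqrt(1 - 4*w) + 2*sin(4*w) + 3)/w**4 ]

30

Substitution gives 0/0 (the numerator vanishes to order 4).
Expand each term to order w^4: the coefficient of w^4 in -3·√(1 - 4w) is 30 and in 2·sin(4w) is 0.
Lower-order terms cancel with the polynomial part, so the numerator is (30)·w^4 + o(w^4), and the limit is (30)/(1) = 30.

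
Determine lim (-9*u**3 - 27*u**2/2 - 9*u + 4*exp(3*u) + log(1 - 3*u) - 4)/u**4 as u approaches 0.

-27/4

Substitution gives 0/0; apply L'Hôpital's rule 4 times.
After differentiating numerator and denominator 4 times the quotient is (324*e^(3*u) - 486/(3*u - 1)^4)/(24); at u = 0 this is -27/4.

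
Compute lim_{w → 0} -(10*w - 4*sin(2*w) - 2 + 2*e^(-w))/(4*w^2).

Substitution gives 0/0; apply L'Hôpital's rule 2 times.
After differentiating numerator and denominator 2 times the quotient is (16*sin(2*w) + 2*e^(-w))/(-8); at w = 0 this is -1/4.

-1/4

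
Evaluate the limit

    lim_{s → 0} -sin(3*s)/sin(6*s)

Substitution gives 0/0.
Divide numerator and denominator by s: sin(3s)/s → 3 and sin(6s)/s → 6, so the limit is -1·3/6 = -1/2.

-1/2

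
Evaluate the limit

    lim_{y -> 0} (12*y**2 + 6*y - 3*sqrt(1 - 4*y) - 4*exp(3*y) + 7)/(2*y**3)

-3

Substitution gives 0/0 (the numerator vanishes to order 3).
Expand each term to order y^3: the coefficient of y^3 in -4·e^(3y) is -18 and in -3·√(1 - 4y) is 12.
Lower-order terms cancel with the polynomial part, so the numerator is (-6)·y^3 + o(y^3), and the limit is (-6)/(2) = -3.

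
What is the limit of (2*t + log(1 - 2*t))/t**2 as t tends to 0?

Direct substitution gives 0/0.
Apply L'Hôpital: lim (2 - 2/(1 - 2*t))/(2*t), still 0/0.
After 2 applications of L'Hôpital's rule the quotient is (-4/(1 - 2*t)^2)/(2); substituting t = 0 gives -2.

-2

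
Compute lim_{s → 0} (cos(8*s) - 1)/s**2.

-32

Direct substitution gives 0/0.
Apply L'Hôpital: lim (-8*sin(8*s))/(2*s), still 0/0.
After 2 applications of L'Hôpital's rule the quotient is (-64*cos(8*s))/(2); substituting s = 0 gives -32.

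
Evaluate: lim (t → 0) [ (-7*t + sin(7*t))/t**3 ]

-343/6

Direct substitution gives 0/0.
Apply L'Hôpital: lim (7*cos(7*t) - 7)/(3*t^2), still 0/0.
Apply L'Hôpital: lim (-49*sin(7*t))/(6*t), still 0/0.
After 3 applications of L'Hôpital's rule the quotient is (-343*cos(7*t))/(6); substituting t = 0 gives -343/6.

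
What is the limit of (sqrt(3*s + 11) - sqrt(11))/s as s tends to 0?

A 0/0 form; rationalise with √(11 + 3s) + √11. This collapses the numerator to 3s, leaving 3/(√(11 + 3s) + √11) → 3/(2√11) = 3*√(11)/22.

3*√(11)/22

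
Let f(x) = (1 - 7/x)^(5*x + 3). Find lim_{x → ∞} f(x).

e^(-35)

Let L be the limit and take ln: ln L = lim (5x + 3)·ln(1 - 7/x) = lim (5x + 3)·(-7/x + O(1/x²)) = -35.
Hence L = e^(-35).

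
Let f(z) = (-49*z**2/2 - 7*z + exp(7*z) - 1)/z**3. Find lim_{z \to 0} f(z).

343/6

Direct substitution gives 0/0.
Apply L'Hôpital: lim (-49*z + 7*e^(7*z) - 7)/(3*z^2), still 0/0.
Apply L'Hôpital: lim (49*e^(7*z) - 49)/(6*z), still 0/0.
After 3 applications of L'Hôpital's rule the quotient is (343*e^(7*z))/(6); substituting z = 0 gives 343/6.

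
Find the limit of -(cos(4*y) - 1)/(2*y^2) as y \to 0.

4

Direct substitution gives 0/0.
Apply L'Hôpital: lim (-4*sin(4*y))/(-4*y), still 0/0.
After 2 applications of L'Hôpital's rule the quotient is (-16*cos(4*y))/(-4); substituting y = 0 gives 4.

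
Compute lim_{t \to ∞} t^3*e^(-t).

Write as t^3/e^{1t}, an ∞/∞ form.
Exponential growth dominates any polynomial, so repeated L'Hôpital (or the standard result) gives 0.

0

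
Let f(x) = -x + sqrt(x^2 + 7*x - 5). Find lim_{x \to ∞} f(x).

This has the form ∞ − ∞. Multiply and divide by the conjugate √(x^2 + 7*x - 5) + x.
That gives (7x - 5) / (√(x^2 + 7*x - 5) + x).
Divide numerator and denominator by x: the limit is 7/(2·1) = 7/2.

7/2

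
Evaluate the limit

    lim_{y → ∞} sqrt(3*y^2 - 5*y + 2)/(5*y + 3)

For large |y|, √(3*y^2 - 5*y + 2) ≈ √3·|y| and the denominator ≈ 5y.
Since y → +∞, |y| = y, giving √3/(5) = √(3)/5.

√(3)/5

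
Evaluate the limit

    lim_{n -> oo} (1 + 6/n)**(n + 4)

Let L be the limit and take ln: ln L = lim (n + 4)·ln(1 + 6/n) = lim (n + 4)·(6/n + O(1/n²)) = 6.
Hence L = e^(6).

e^(6)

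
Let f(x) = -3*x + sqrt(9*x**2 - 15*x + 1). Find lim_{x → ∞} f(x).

This has the form ∞ − ∞. Multiply and divide by the conjugate √(9*x^2 - 15*x + 1) + 3x.
That gives (-15x + 1) / (√(9*x^2 - 15*x + 1) + 3x).
Divide numerator and denominator by x: the limit is -15/(2·3) = -5/2.

-5/2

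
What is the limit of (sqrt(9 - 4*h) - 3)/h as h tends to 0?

-2/3

A 0/0 form; rationalise with √(9 - 4h) + √9. This collapses the numerator to -4h, leaving -4/(√(9 - 4h) + √9) → -4/(2√9) = -2/3.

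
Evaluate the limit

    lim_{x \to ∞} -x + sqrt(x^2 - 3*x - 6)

-3/2

An ∞ − ∞ form. Rationalising with the conjugate, the difference becomes (-3x - 6) / (√(x^2 - 3*x - 6) + x).
For large x the denominator behaves like 2·x, so the quotient tends to -3/2 = -3/2.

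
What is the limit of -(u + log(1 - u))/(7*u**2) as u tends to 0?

Direct substitution gives 0/0.
Apply L'Hôpital: lim (1 - 1/(1 - u))/(-14*u), still 0/0.
After 2 applications of L'Hôpital's rule the quotient is (-1/(1 - u)^2)/(-14); substituting u = 0 gives 1/14.

1/14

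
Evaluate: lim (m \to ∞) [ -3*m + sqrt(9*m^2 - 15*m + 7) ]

This has the form ∞ − ∞. Multiply and divide by the conjugate √(9*m^2 - 15*m + 7) + 3m.
That gives (-15m + 7) / (√(9*m^2 - 15*m + 7) + 3m).
Divide numerator and denominator by m: the limit is -15/(2·3) = -5/2.

-5/2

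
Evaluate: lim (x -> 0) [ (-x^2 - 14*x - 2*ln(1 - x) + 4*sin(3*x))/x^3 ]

-52/3

Substitution gives 0/0; apply L'Hôpital's rule 3 times.
After differentiating numerator and denominator 3 times the quotient is (-108*cos(3*x) - 4/(x - 1)^3)/(6); at x = 0 this is -52/3.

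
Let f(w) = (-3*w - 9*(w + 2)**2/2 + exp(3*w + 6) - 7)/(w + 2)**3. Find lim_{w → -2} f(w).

Direct substitution gives 0/0.
Apply L'Hôpital: lim (-9*w + 3*e^(3*w + 6) - 21)/(3*(w + 2)^2), still 0/0.
Apply L'Hôpital: lim (9*e^(3*w + 6) - 9)/(6*w + 12), still 0/0.
After 3 applications of L'Hôpital's rule the quotient is (27*e^(3*w + 6))/(6); substituting w = -2 gives 9/2.

9/2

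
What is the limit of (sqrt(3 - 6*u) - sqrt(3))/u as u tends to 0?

Substitution gives 0/0. Multiply numerator and denominator by the conjugate √(3 - 6u) + √3.
The numerator becomes (3 - 6u) − 3 = -6u, so the expression simplifies to -6/(√(3 - 6u) + √3).
Letting u → 0 gives -6/(2√3) = -√(3).

-√(3)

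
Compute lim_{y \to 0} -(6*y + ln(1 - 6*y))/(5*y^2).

Direct substitution gives 0/0.
Apply L'Hôpital: lim (6 - 6/(1 - 6*y))/(-10*y), still 0/0.
After 2 applications of L'Hôpital's rule the quotient is (-36/(1 - 6*y)^2)/(-10); substituting y = 0 gives 18/5.

18/5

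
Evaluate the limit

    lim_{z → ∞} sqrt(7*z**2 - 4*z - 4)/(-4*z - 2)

For large |z|, √(7*z^2 - 4*z - 4) ≈ √7·|z| and the denominator ≈ -4z.
Since z → +∞, |z| = z, giving √7/(-4) = -√(7)/4.

-√(7)/4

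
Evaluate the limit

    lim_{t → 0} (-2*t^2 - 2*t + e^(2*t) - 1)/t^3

4/3

Direct substitution gives 0/0.
Apply L'Hôpital: lim (-4*t + 2*e^(2*t) - 2)/(3*t^2), still 0/0.
Apply L'Hôpital: lim (4*e^(2*t) - 4)/(6*t), still 0/0.
After 3 applications of L'Hôpital's rule the quotient is (8*e^(2*t))/(6); substituting t = 0 gives 4/3.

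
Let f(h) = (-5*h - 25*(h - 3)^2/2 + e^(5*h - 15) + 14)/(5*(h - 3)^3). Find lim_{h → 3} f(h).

25/6

Direct substitution gives 0/0.
Apply L'Hôpital: lim (-25*h + 5*e^(5*h - 15) + 70)/(15*(h - 3)^2), still 0/0.
Apply L'Hôpital: lim (25*e^(5*h - 15) - 25)/(30*h - 90), still 0/0.
After 3 applications of L'Hôpital's rule the quotient is (125*e^(5*h - 15))/(30); substituting h = 3 gives 25/6.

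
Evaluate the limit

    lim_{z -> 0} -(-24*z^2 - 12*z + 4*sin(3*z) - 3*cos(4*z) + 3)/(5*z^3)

18/5

Substitution gives 0/0 (the numerator vanishes to order 3).
Expand each term to order z^3: the coefficient of z^3 in 4·sin(3z) is -18 and in -3·cos(4z) is 0.
Lower-order terms cancel with the polynomial part, so the numerator is (-18)·z^3 + o(z^3), and the limit is (-18)/(-5) = 18/5.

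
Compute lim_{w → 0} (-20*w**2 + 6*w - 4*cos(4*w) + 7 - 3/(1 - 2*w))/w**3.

-24

Substitution gives 0/0; apply L'Hôpital's rule 3 times.
After differentiating numerator and denominator 3 times the quotient is (-256*sin(4*w) - 144/(2*w - 1)^4)/(6); at w = 0 this is -24.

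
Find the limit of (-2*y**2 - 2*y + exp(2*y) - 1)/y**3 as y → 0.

4/3

Direct substitution gives 0/0.
Apply L'Hôpital: lim (-4*y + 2*e^(2*y) - 2)/(3*y^2), still 0/0.
Apply L'Hôpital: lim (4*e^(2*y) - 4)/(6*y), still 0/0.
After 3 applications of L'Hôpital's rule the quotient is (8*e^(2*y))/(6); substituting y = 0 gives 4/3.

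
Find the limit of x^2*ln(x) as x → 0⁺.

This is a 0·(−∞) form. Rewrite as 1·ln(x) / x^(−2) and apply L'Hôpital:
the derivative quotient is 1·(1/x) / (−2·x^(−3)) = (-1/2)·x^2 → 0.

0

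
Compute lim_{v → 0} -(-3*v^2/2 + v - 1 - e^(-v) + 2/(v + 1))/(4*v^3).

11/24

Substitution gives 0/0; apply L'Hôpital's rule 3 times.
After differentiating numerator and denominator 3 times the quotient is (e^(-v) - 12/(v + 1)^4)/(-24); at v = 0 this is 11/24.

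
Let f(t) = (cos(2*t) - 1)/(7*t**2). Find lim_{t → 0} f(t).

Direct substitution gives 0/0.
Apply L'Hôpital: lim (-2*sin(2*t))/(14*t), still 0/0.
After 2 applications of L'Hôpital's rule the quotient is (-4*cos(2*t))/(14); substituting t = 0 gives -2/7.

-2/7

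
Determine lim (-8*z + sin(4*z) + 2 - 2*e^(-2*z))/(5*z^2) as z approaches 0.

Substitution gives 0/0; apply L'Hôpital's rule 2 times.
After differentiating numerator and denominator 2 times the quotient is (-16*sin(4*z) - 8*e^(-2*z))/(10); at z = 0 this is -4/5.

-4/5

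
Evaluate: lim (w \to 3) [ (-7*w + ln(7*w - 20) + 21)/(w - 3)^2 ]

-49/2

Direct substitution gives 0/0.
Apply L'Hôpital: lim (-7 + 7/(7*w - 20))/(2*w - 6), still 0/0.
After 2 applications of L'Hôpital's rule the quotient is (-49/(7*w - 20)^2)/(2); substituting w = 3 gives -49/2.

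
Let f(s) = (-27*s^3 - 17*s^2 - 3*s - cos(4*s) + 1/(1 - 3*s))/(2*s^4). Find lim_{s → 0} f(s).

211/6

Substitution gives 0/0; apply L'Hôpital's rule 4 times.
After differentiating numerator and denominator 4 times the quotient is (-256*cos(4*s) - 1944/(3*s - 1)^5)/(48); at s = 0 this is 211/6.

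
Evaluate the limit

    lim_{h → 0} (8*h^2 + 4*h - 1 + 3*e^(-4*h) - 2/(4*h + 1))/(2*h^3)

Substitution gives 0/0; apply L'Hôpital's rule 3 times.
After differentiating numerator and denominator 3 times the quotient is (-192*e^(-4*h) + 768/(4*h + 1)^4)/(12); at h = 0 this is 48.

48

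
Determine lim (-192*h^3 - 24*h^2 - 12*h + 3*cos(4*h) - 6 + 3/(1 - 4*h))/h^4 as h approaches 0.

800

Substitution gives 0/0; apply L'Hôpital's rule 4 times.
After differentiating numerator and denominator 4 times the quotient is (768*cos(4*h) - 18432/(4*h - 1)^5)/(24); at h = 0 this is 800.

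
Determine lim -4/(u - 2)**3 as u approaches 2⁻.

As u → 2⁻, (u - 2) → 0⁻, so (u - 2)^3 → 0⁻ and -4/(u - 2)^3 → ∞.

∞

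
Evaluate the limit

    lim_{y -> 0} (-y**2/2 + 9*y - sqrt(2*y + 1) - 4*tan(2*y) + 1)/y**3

-67/6

Substitution gives 0/0 (the numerator vanishes to order 3).
Expand each term to order y^3: the coefficient of y^3 in −√(1 + 2y) is -1/2 and in -4·tan(2y) is -32/3.
Lower-order terms cancel with the polynomial part, so the numerator is (-67/6)·y^3 + o(y^3), and the limit is (-67/6)/(1) = -67/6.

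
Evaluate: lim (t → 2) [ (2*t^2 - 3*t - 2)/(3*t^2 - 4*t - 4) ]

5/8

Direct substitution gives 0/0, so factor. Both numerator and denominator have (t - 2) as a factor.
After cancelling, the expression reduces to (2*t + 1)/(3*t + 2).
Substituting t = 2 gives 5/8.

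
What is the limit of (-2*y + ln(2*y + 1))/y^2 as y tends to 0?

-2

Direct substitution gives 0/0.
Apply L'Hôpital: lim (-2 + 2/(2*y + 1))/(2*y), still 0/0.
After 2 applications of L'Hôpital's rule the quotient is (-4/(2*y + 1)^2)/(2); substituting y = 0 gives -2.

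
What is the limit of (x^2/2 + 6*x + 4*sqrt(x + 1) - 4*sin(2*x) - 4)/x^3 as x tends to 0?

Substitution gives 0/0; apply L'Hôpital's rule 3 times.
After differentiating numerator and denominator 3 times the quotient is (32*cos(2*x) + 3/(2*(x + 1)^(5/2)))/(6); at x = 0 this is 67/12.

67/12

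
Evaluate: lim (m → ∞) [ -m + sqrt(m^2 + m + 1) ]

This has the form ∞ − ∞. Multiply and divide by the conjugate √(m^2 + m + 1) + m.
That gives (m + 1) / (√(m^2 + m + 1) + m).
Divide numerator and denominator by m: the limit is 1/(2·1) = 1/2.

1/2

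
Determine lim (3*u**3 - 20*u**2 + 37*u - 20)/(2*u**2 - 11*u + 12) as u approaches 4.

Since u = 4 makes numerator and denominator zero, (u - 4) divides both.
Cancelling it gives (3*u^2 - 8*u + 5)/(2*u - 3); now plug in u = 4 to get 21/5.

21/5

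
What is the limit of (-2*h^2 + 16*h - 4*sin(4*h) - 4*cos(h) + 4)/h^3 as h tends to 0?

Substitution gives 0/0 (the numerator vanishes to order 3).
Expand each term to order h^3: the coefficient of h^3 in -4·cos(h) is 0 and in -4·sin(4h) is 128/3.
Lower-order terms cancel with the polynomial part, so the numerator is (128/3)·h^3 + o(h^3), and the limit is (128/3)/(1) = 128/3.

128/3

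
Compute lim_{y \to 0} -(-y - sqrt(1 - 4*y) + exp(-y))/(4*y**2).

-5/8

Substitution gives 0/0; apply L'Hôpital's rule 2 times.
After differentiating numerator and denominator 2 times the quotient is (e^(-y) + 4/(1 - 4*y)^(3/2))/(-8); at y = 0 this is -5/8.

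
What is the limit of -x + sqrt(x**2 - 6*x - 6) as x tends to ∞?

-3

An ∞ − ∞ form. Rationalising with the conjugate, the difference becomes (-6x - 6) / (√(x^2 - 6*x - 6) + x).
For large x the denominator behaves like 2·x, so the quotient tends to -6/2 = -3.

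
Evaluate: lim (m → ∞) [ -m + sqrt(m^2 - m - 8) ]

This has the form ∞ − ∞. Multiply and divide by the conjugate √(m^2 - m - 8) + m.
That gives (-m - 8) / (√(m^2 - m - 8) + m).
Divide numerator and denominator by m: the limit is -1/(2·1) = -1/2.

-1/2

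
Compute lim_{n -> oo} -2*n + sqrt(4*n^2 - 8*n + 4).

-2

An ∞ − ∞ form. Rationalising with the conjugate, the difference becomes (-8n + 4) / (√(4*n^2 - 8*n + 4) + 2n).
For large n the denominator behaves like 2·2n, so the quotient tends to -8/4 = -2.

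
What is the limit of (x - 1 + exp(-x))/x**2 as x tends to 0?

1/2

Direct substitution gives 0/0.
Apply L'Hôpital: lim (1 - e^(-x))/(2*x), still 0/0.
After 2 applications of L'Hôpital's rule the quotient is (e^(-x))/(2); substituting x = 0 gives 1/2.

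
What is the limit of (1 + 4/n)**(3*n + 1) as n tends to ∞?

Let L be the limit and take ln: ln L = lim (3n + 1)·ln(1 + 4/n) = lim (3n + 1)·(4/n + O(1/n²)) = 12.
Hence L = e^(12).

e^(12)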